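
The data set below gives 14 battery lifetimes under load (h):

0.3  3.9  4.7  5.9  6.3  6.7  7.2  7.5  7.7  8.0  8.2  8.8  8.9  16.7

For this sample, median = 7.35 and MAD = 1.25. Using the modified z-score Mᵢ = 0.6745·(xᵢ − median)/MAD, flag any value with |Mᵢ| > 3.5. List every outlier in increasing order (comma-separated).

|Mᵢ| > 3.5 ⇔ |xᵢ − 7.35| > 3.5·1.25/0.6745 = 6.49.
So outliers lie outside [0.86, 13.84].
0.3: M = -3.80 → outlier.
16.7: M = 5.05 → outlier.

0.3, 16.7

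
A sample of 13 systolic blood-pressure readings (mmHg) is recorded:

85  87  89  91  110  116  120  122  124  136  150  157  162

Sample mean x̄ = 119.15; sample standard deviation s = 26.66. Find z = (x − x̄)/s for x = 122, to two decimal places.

z = (122 − 119.15) / 26.66 = 0.11.

0.11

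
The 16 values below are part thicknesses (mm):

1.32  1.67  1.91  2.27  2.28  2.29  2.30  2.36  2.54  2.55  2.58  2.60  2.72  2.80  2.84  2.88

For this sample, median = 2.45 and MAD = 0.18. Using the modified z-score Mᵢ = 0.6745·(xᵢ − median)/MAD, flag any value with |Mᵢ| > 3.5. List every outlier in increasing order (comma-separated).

1.32

|Mᵢ| > 3.5 ⇔ |xᵢ − 2.45| > 3.5·0.18/0.6745 = 0.93.
So outliers lie outside [1.52, 3.38].
1.32: M = -4.23 → outlier.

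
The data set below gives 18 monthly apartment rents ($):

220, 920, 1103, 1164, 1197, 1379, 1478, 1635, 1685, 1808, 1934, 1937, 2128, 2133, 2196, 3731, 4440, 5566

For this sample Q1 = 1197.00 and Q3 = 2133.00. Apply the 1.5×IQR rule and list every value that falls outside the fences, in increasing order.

3731, 4440, 5566

IQR = Q3 − Q1 = 2133.00 − 1197.00 = 936.00.
Lower fence = Q1 − 1.5·IQR = 1197.00 − 1404.00 = -207.00.
Upper fence = Q3 + 1.5·IQR = 2133.00 + 1404.00 = 3537.00.
3731 > 3537.00 → outlier.
4440 > 3537.00 → outlier.
5566 > 3537.00 → outlier.
All remaining values lie within [-207.00, 3537.00].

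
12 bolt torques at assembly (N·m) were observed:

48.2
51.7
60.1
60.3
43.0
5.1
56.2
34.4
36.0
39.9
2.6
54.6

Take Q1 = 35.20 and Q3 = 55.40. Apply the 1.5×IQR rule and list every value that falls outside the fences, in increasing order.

IQR = Q3 − Q1 = 55.40 − 35.20 = 20.20.
Lower fence = Q1 − 1.5·IQR = 35.20 − 30.30 = 4.90.
Upper fence = Q3 + 1.5·IQR = 55.40 + 30.30 = 85.70.
2.6 < 4.90 → outlier.
All remaining values lie within [4.90, 85.70].

2.6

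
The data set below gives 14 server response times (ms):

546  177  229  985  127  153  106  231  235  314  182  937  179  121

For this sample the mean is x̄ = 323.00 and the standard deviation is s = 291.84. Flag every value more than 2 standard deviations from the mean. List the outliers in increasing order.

937, 985

Cutoffs at x̄ ± 2s: 323.00 ± 2·291.84 = [-260.68, 906.68].
937: z = 2.10, |z| > 2 → outlier.
985: z = 2.27, |z| > 2 → outlier.
Every other value lies within [-260.68, 906.68].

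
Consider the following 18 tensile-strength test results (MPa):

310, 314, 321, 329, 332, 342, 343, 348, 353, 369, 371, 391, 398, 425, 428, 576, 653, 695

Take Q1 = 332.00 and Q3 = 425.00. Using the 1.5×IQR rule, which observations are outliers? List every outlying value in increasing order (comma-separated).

IQR = Q3 − Q1 = 425.00 − 332.00 = 93.00.
Lower fence = Q1 − 1.5·IQR = 332.00 − 139.50 = 192.50.
Upper fence = Q3 + 1.5·IQR = 425.00 + 139.50 = 564.50.
576 > 564.50 → outlier.
653 > 564.50 → outlier.
695 > 564.50 → outlier.
All remaining values lie within [192.50, 564.50].

576, 653, 695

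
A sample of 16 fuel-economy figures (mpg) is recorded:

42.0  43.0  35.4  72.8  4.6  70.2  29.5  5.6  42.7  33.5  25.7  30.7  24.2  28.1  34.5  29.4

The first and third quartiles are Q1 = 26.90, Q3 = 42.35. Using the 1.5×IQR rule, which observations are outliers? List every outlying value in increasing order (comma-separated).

IQR = Q3 − Q1 = 42.35 − 26.90 = 15.45.
Lower fence = Q1 − 1.5·IQR = 26.90 − 23.175 = 3.725.
Upper fence = Q3 + 1.5·IQR = 42.35 + 23.175 = 65.525.
70.2 > 65.525 → outlier.
72.8 > 65.525 → outlier.
All remaining values lie within [3.725, 65.525].

70.2, 72.8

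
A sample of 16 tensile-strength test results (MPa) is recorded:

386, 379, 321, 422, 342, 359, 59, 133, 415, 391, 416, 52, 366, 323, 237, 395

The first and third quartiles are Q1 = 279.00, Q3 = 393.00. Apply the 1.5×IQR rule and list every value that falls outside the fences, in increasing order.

IQR = Q3 − Q1 = 393.00 − 279.00 = 114.00.
Lower fence = Q1 − 1.5·IQR = 279.00 − 171.00 = 108.00.
Upper fence = Q3 + 1.5·IQR = 393.00 + 171.00 = 564.00.
52 < 108.00 → outlier.
59 < 108.00 → outlier.
All remaining values lie within [108.00, 564.00].

52, 59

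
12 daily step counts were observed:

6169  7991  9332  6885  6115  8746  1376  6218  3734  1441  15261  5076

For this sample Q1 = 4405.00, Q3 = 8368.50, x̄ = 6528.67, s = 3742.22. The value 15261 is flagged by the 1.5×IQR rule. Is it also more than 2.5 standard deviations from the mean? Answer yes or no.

no

z = (15261 − 6528.67) / 3742.22 = 2.33.
|z| = 2.33 ≤ 2.5.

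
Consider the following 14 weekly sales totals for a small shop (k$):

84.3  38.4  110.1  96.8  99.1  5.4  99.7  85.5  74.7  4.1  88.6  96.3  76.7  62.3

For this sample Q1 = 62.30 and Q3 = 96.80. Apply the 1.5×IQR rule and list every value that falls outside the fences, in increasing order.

4.1, 5.4

IQR = Q3 − Q1 = 96.80 − 62.30 = 34.50.
Lower fence = Q1 − 1.5·IQR = 62.30 − 51.75 = 10.55.
Upper fence = Q3 + 1.5·IQR = 96.80 + 51.75 = 148.55.
4.1 < 10.55 → outlier.
5.4 < 10.55 → outlier.
All remaining values lie within [10.55, 148.55].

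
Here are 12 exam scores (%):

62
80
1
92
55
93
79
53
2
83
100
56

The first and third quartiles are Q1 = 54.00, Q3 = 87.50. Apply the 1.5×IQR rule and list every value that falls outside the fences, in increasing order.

1, 2

IQR = Q3 − Q1 = 87.50 − 54.00 = 33.50.
Lower fence = Q1 − 1.5·IQR = 54.00 − 50.25 = 3.75.
Upper fence = Q3 + 1.5·IQR = 87.50 + 50.25 = 137.75.
1 < 3.75 → outlier.
2 < 3.75 → outlier.
All remaining values lie within [3.75, 137.75].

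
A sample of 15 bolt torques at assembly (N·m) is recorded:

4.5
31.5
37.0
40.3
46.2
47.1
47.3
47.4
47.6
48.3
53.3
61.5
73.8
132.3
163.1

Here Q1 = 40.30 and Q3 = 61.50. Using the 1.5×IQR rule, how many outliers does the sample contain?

3

IQR = 21.20; fences at 40.30 − 31.80 = 8.50 and 61.50 + 31.80 = 93.30.
Outside the cutoffs: 4.5, 132.3, 163.1.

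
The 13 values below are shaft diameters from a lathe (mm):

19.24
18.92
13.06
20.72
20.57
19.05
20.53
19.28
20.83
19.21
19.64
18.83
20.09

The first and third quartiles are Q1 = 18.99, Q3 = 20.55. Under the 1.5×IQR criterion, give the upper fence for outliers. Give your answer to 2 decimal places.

22.89

IQR = Q3 − Q1 = 20.55 − 18.99 = 1.56.
Lower fence = Q1 − 1.5·IQR = 18.99 − 2.34 = 16.65.
Upper fence = Q3 + 1.5·IQR = 20.55 + 2.34 = 22.89.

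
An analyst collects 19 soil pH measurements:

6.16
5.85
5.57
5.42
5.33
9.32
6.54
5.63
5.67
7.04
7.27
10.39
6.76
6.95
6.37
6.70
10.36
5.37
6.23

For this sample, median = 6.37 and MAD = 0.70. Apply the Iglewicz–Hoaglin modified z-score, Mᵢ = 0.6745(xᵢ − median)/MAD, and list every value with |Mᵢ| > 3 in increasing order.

10.36, 10.39

|Mᵢ| > 3 ⇔ |xᵢ − 6.37| > 3·0.70/0.6745 = 3.11.
So outliers lie outside [3.26, 9.48].
10.36: M = 3.84 → outlier.
10.39: M = 3.87 → outlier.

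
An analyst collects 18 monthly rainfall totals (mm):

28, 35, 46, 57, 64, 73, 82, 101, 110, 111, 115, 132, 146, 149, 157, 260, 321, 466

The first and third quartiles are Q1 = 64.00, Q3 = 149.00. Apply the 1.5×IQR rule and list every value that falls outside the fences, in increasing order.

IQR = Q3 − Q1 = 149.00 − 64.00 = 85.00.
Lower fence = Q1 − 1.5·IQR = 64.00 − 127.50 = -63.50.
Upper fence = Q3 + 1.5·IQR = 149.00 + 127.50 = 276.50.
321 > 276.50 → outlier.
466 > 276.50 → outlier.
All remaining values lie within [-63.50, 276.50].

321, 466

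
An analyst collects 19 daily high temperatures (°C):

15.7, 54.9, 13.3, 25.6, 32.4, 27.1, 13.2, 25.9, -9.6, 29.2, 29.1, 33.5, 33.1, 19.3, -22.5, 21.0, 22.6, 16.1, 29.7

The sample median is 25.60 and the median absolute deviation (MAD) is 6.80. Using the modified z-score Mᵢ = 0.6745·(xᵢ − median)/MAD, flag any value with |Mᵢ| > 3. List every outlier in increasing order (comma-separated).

-22.5, -9.6

|Mᵢ| > 3 ⇔ |xᵢ − 25.60| > 3·6.80/0.6745 = 30.24.
So outliers lie outside [-4.64, 55.84].
-22.5: M = -4.77 → outlier.
-9.6: M = -3.49 → outlier.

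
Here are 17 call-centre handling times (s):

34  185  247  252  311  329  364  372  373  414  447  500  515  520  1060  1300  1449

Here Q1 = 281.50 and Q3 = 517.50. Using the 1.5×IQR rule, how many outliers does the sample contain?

3

IQR = 236.00; fences at 281.50 − 354.00 = -72.50 and 517.50 + 354.00 = 871.50.
Outside the cutoffs: 1060, 1300, 1449.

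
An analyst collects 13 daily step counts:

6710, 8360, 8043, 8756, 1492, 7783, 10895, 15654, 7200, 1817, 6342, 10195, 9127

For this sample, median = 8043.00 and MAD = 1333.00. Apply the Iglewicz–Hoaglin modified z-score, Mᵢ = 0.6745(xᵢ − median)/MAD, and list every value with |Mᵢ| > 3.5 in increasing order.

|Mᵢ| > 3.5 ⇔ |xᵢ − 8043.00| > 3.5·1333.00/0.6745 = 6916.98.
So outliers lie outside [1126.02, 14959.98].
15654: M = 3.85 → outlier.

15654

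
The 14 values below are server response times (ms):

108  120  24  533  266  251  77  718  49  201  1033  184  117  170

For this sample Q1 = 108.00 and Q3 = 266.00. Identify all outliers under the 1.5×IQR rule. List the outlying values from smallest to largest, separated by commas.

IQR = Q3 − Q1 = 266.00 − 108.00 = 158.00.
Lower fence = Q1 − 1.5·IQR = 108.00 − 237.00 = -129.00.
Upper fence = Q3 + 1.5·IQR = 266.00 + 237.00 = 503.00.
533 > 503.00 → outlier.
718 > 503.00 → outlier.
1033 > 503.00 → outlier.
All remaining values lie within [-129.00, 503.00].

533, 718, 1033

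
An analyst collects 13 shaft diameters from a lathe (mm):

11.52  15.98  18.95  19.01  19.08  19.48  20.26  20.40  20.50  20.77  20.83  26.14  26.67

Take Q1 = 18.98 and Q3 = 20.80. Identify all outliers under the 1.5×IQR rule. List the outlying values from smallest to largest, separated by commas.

11.52, 15.98, 26.14, 26.67

IQR = Q3 − Q1 = 20.80 − 18.98 = 1.82.
Lower fence = Q1 − 1.5·IQR = 18.98 − 2.73 = 16.25.
Upper fence = Q3 + 1.5·IQR = 20.80 + 2.73 = 23.53.
11.52 < 16.25 → outlier.
15.98 < 16.25 → outlier.
26.14 > 23.53 → outlier.
26.67 > 23.53 → outlier.
All remaining values lie within [16.25, 23.53].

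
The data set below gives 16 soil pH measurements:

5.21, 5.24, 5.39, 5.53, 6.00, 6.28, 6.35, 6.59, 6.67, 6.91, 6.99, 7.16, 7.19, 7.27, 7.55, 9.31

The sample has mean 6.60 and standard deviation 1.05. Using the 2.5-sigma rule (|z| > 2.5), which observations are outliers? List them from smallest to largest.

9.31

Cutoffs at x̄ ± 2.5s: 6.60 ± 2.5·1.05 = [3.975, 9.225].
9.31: z = 2.58, |z| > 2.5 → outlier.
Every other value lies within [3.975, 9.225].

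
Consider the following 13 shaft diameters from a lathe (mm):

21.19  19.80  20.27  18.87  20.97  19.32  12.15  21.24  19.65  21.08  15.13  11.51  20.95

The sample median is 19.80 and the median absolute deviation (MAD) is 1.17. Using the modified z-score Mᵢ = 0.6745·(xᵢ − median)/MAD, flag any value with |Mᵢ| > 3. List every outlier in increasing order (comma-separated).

|Mᵢ| > 3 ⇔ |xᵢ − 19.80| > 3·1.17/0.6745 = 5.20.
So outliers lie outside [14.60, 25.00].
11.51: M = -4.78 → outlier.
12.15: M = -4.41 → outlier.

11.51, 12.15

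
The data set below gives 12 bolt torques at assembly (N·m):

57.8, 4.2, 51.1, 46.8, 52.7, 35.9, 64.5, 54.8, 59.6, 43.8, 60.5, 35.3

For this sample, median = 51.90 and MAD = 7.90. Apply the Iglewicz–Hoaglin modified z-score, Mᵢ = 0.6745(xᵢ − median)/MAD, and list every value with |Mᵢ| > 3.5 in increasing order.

|Mᵢ| > 3.5 ⇔ |xᵢ − 51.90| > 3.5·7.90/0.6745 = 40.99.
So outliers lie outside [10.91, 92.89].
4.2: M = -4.07 → outlier.

4.2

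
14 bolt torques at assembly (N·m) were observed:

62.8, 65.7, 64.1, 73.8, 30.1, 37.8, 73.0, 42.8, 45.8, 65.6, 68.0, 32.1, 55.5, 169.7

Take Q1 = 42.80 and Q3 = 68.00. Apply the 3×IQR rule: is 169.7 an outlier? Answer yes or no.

IQR = Q3 − Q1 = 68.00 − 42.80 = 25.20.
Lower fence = Q1 − 3·IQR = 42.80 − 75.60 = -32.80.
Upper fence = Q3 + 3·IQR = 68.00 + 75.60 = 143.60.
169.7 lies above the upper fence.

yes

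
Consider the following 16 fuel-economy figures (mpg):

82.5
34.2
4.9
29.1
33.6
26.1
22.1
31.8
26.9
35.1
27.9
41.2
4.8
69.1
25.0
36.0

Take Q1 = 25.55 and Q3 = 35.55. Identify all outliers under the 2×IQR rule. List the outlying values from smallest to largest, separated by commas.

4.8, 4.9, 69.1, 82.5

IQR = Q3 − Q1 = 35.55 − 25.55 = 10.00.
Lower fence = Q1 − 2·IQR = 25.55 − 20.00 = 5.55.
Upper fence = Q3 + 2·IQR = 35.55 + 20.00 = 55.55.
4.8 < 5.55 → outlier.
4.9 < 5.55 → outlier.
69.1 > 55.55 → outlier.
82.5 > 55.55 → outlier.
All remaining values lie within [5.55, 55.55].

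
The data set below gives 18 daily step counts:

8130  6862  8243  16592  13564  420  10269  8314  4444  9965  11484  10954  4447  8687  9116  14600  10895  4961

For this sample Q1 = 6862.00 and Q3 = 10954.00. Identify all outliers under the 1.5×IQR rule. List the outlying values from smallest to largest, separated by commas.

IQR = Q3 − Q1 = 10954.00 − 6862.00 = 4092.00.
Lower fence = Q1 − 1.5·IQR = 6862.00 − 6138.00 = 724.00.
Upper fence = Q3 + 1.5·IQR = 10954.00 + 6138.00 = 17092.00.
420 < 724.00 → outlier.
All remaining values lie within [724.00, 17092.00].

420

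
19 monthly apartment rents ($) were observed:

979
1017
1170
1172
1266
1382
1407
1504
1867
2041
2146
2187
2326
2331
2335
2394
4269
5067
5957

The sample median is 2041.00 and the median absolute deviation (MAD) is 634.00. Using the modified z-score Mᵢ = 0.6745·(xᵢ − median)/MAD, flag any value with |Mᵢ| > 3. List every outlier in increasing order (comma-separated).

|Mᵢ| > 3 ⇔ |xᵢ − 2041.00| > 3·634.00/0.6745 = 2819.87.
So outliers lie outside [-778.87, 4860.87].
5067: M = 3.22 → outlier.
5957: M = 4.17 → outlier.

5067, 5957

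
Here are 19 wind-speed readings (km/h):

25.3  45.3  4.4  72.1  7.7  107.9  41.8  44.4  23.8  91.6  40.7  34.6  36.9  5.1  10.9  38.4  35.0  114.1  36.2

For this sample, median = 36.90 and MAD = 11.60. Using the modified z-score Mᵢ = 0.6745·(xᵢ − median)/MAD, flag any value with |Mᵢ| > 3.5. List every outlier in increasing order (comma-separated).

|Mᵢ| > 3.5 ⇔ |xᵢ − 36.90| > 3.5·11.60/0.6745 = 60.19.
So outliers lie outside [-23.29, 97.09].
107.9: M = 4.13 → outlier.
114.1: M = 4.49 → outlier.

107.9, 114.1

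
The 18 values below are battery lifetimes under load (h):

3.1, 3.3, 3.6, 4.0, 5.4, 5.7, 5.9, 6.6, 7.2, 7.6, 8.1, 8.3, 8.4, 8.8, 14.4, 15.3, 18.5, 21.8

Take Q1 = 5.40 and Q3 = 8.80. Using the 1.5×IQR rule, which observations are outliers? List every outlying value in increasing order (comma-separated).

14.4, 15.3, 18.5, 21.8

IQR = Q3 − Q1 = 8.80 − 5.40 = 3.40.
Lower fence = Q1 − 1.5·IQR = 5.40 − 5.10 = 0.30.
Upper fence = Q3 + 1.5·IQR = 8.80 + 5.10 = 13.90.
14.4 > 13.90 → outlier.
15.3 > 13.90 → outlier.
18.5 > 13.90 → outlier.
21.8 > 13.90 → outlier.
All remaining values lie within [0.30, 13.90].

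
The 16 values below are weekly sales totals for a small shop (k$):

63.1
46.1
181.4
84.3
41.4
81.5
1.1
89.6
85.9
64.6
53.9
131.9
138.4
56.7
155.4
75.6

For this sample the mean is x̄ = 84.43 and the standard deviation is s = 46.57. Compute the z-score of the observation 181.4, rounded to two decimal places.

z = (181.4 − 84.43) / 46.57 = 2.08.

2.08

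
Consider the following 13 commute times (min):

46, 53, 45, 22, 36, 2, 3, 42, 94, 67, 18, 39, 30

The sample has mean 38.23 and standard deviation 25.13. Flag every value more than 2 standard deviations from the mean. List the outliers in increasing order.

Cutoffs at x̄ ± 2s: 38.23 ± 2·25.13 = [-12.03, 88.49].
94: z = 2.22, |z| > 2 → outlier.
Every other value lies within [-12.03, 88.49].

94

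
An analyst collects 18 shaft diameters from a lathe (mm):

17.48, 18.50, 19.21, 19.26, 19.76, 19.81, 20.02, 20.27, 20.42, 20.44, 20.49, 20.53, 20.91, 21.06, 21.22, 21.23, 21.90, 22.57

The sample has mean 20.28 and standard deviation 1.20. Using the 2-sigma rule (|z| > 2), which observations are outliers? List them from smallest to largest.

17.48

Cutoffs at x̄ ± 2s: 20.28 ± 2·1.20 = [17.88, 22.68].
17.48: z = -2.33, |z| > 2 → outlier.
Every other value lies within [17.88, 22.68].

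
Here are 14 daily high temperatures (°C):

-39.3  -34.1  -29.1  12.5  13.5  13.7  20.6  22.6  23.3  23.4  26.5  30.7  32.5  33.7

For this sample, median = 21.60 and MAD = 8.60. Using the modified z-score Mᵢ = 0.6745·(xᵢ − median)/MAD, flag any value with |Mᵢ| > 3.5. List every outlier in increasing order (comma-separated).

-39.3, -34.1, -29.1

|Mᵢ| > 3.5 ⇔ |xᵢ − 21.60| > 3.5·8.60/0.6745 = 44.63.
So outliers lie outside [-23.03, 66.23].
-39.3: M = -4.78 → outlier.
-34.1: M = -4.37 → outlier.
-29.1: M = -3.98 → outlier.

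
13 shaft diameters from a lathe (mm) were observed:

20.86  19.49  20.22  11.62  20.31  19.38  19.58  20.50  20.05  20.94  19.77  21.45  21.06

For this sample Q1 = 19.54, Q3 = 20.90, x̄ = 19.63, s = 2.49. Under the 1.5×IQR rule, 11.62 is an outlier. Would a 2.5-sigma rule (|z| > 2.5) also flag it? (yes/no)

yes

z = (11.62 − 19.63) / 2.49 = -3.22.
|z| = 3.22 > 2.5.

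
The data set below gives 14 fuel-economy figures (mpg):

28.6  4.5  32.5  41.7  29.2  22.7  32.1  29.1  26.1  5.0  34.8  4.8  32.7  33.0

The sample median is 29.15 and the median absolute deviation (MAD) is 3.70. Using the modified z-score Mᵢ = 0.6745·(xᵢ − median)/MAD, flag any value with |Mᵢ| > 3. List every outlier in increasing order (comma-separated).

4.5, 4.8, 5.0

|Mᵢ| > 3 ⇔ |xᵢ − 29.15| > 3·3.70/0.6745 = 16.46.
So outliers lie outside [12.69, 45.61].
4.5: M = -4.49 → outlier.
4.8: M = -4.44 → outlier.
5.0: M = -4.40 → outlier.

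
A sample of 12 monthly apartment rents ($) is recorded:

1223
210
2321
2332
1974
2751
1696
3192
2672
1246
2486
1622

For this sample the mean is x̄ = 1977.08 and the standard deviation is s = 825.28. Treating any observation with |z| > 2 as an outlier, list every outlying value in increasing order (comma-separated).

210

Cutoffs at x̄ ± 2s: 1977.08 ± 2·825.28 = [326.52, 3627.64].
210: z = -2.14, |z| > 2 → outlier.
Every other value lies within [326.52, 3627.64].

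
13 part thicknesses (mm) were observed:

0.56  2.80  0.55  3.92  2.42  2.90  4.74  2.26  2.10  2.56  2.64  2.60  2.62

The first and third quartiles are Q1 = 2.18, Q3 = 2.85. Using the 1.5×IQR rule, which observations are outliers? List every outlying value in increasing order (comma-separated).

0.55, 0.56, 3.92, 4.74

IQR = Q3 − Q1 = 2.85 − 2.18 = 0.67.
Lower fence = Q1 − 1.5·IQR = 2.18 − 1.005 = 1.175.
Upper fence = Q3 + 1.5·IQR = 2.85 + 1.005 = 3.855.
0.55 < 1.175 → outlier.
0.56 < 1.175 → outlier.
3.92 > 3.855 → outlier.
4.74 > 3.855 → outlier.
All remaining values lie within [1.175, 3.855].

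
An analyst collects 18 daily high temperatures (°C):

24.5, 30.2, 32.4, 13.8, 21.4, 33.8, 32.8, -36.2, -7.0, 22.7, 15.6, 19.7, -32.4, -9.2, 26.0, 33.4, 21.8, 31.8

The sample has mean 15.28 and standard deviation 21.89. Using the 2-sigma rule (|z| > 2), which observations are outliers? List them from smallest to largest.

Cutoffs at x̄ ± 2s: 15.28 ± 2·21.89 = [-28.50, 59.06].
-36.2: z = -2.35, |z| > 2 → outlier.
-32.4: z = -2.18, |z| > 2 → outlier.
Every other value lies within [-28.50, 59.06].

-36.2, -32.4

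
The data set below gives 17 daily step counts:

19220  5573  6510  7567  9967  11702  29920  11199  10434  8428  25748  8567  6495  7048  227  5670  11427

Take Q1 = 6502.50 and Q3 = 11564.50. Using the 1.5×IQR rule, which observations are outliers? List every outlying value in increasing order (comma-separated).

IQR = Q3 − Q1 = 11564.50 − 6502.50 = 5062.00.
Lower fence = Q1 − 1.5·IQR = 6502.50 − 7593.00 = -1090.50.
Upper fence = Q3 + 1.5·IQR = 11564.50 + 7593.00 = 19157.50.
19220 > 19157.50 → outlier.
25748 > 19157.50 → outlier.
29920 > 19157.50 → outlier.
All remaining values lie within [-1090.50, 19157.50].

19220, 25748, 29920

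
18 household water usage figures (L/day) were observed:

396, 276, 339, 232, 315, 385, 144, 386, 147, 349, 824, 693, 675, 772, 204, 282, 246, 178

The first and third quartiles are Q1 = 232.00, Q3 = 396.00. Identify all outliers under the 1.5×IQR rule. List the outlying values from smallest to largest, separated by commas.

675, 693, 772, 824

IQR = Q3 − Q1 = 396.00 − 232.00 = 164.00.
Lower fence = Q1 − 1.5·IQR = 232.00 − 246.00 = -14.00.
Upper fence = Q3 + 1.5·IQR = 396.00 + 246.00 = 642.00.
675 > 642.00 → outlier.
693 > 642.00 → outlier.
772 > 642.00 → outlier.
824 > 642.00 → outlier.
All remaining values lie within [-14.00, 642.00].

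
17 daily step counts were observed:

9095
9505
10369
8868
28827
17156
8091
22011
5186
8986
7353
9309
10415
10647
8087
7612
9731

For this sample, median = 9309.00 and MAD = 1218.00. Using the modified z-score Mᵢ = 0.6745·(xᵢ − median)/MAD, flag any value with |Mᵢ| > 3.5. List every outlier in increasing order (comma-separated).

|Mᵢ| > 3.5 ⇔ |xᵢ − 9309.00| > 3.5·1218.00/0.6745 = 6320.24.
So outliers lie outside [2988.76, 15629.24].
17156: M = 4.35 → outlier.
22011: M = 7.03 → outlier.
28827: M = 10.81 → outlier.

17156, 22011, 28827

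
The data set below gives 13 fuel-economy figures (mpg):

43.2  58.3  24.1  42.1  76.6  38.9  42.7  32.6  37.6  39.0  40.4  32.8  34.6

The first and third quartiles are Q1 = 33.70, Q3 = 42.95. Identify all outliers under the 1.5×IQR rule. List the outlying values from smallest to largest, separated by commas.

IQR = Q3 − Q1 = 42.95 − 33.70 = 9.25.
Lower fence = Q1 − 1.5·IQR = 33.70 − 13.875 = 19.825.
Upper fence = Q3 + 1.5·IQR = 42.95 + 13.875 = 56.825.
58.3 > 56.825 → outlier.
76.6 > 56.825 → outlier.
All remaining values lie within [19.825, 56.825].

58.3, 76.6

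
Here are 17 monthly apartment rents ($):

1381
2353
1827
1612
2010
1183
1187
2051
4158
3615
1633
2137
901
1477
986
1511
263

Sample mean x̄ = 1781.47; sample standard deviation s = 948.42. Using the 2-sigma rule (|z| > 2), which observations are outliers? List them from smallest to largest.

Cutoffs at x̄ ± 2s: 1781.47 ± 2·948.42 = [-115.37, 3678.31].
4158: z = 2.51, |z| > 2 → outlier.
Every other value lies within [-115.37, 3678.31].

4158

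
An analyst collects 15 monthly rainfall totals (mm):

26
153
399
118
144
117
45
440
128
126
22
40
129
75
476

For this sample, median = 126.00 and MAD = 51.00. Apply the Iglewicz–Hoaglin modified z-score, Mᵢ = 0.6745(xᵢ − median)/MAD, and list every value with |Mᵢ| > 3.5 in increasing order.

|Mᵢ| > 3.5 ⇔ |xᵢ − 126.00| > 3.5·51.00/0.6745 = 264.64.
So outliers lie outside [-138.64, 390.64].
399: M = 3.61 → outlier.
440: M = 4.15 → outlier.
476: M = 4.63 → outlier.

399, 440, 476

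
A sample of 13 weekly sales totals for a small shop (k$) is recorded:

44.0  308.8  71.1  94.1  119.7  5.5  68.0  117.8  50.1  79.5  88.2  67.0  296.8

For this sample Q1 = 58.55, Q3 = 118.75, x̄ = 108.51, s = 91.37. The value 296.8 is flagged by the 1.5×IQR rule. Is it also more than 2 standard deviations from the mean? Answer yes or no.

z = (296.8 − 108.51) / 91.37 = 2.06.
|z| = 2.06 > 2.

yes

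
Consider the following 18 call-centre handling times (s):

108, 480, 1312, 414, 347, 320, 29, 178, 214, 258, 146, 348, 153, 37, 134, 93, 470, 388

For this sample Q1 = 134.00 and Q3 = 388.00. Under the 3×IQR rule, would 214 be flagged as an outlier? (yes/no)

IQR = Q3 − Q1 = 388.00 − 134.00 = 254.00.
Lower fence = Q1 − 3·IQR = 134.00 − 762.00 = -628.00.
Upper fence = Q3 + 3·IQR = 388.00 + 762.00 = 1150.00.
214 lies within [-628.00, 1150.00].

no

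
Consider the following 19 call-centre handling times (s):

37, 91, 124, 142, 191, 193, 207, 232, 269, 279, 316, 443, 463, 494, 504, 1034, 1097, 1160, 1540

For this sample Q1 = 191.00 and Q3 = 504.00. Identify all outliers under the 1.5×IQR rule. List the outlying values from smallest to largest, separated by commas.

1034, 1097, 1160, 1540

IQR = Q3 − Q1 = 504.00 − 191.00 = 313.00.
Lower fence = Q1 − 1.5·IQR = 191.00 − 469.50 = -278.50.
Upper fence = Q3 + 1.5·IQR = 504.00 + 469.50 = 973.50.
1034 > 973.50 → outlier.
1097 > 973.50 → outlier.
1160 > 973.50 → outlier.
1540 > 973.50 → outlier.
All remaining values lie within [-278.50, 973.50].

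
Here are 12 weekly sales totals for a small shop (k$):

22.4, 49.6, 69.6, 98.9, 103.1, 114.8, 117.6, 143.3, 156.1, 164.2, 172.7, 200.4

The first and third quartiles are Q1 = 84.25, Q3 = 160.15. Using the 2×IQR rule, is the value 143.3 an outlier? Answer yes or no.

no

IQR = Q3 − Q1 = 160.15 − 84.25 = 75.90.
Lower fence = Q1 − 2·IQR = 84.25 − 151.80 = -67.55.
Upper fence = Q3 + 2·IQR = 160.15 + 151.80 = 311.95.
143.3 lies within [-67.55, 311.95].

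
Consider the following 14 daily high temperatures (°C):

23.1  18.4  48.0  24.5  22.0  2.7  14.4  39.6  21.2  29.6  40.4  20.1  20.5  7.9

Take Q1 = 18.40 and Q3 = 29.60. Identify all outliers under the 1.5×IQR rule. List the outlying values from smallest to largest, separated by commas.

48.0

IQR = Q3 − Q1 = 29.60 − 18.40 = 11.20.
Lower fence = Q1 − 1.5·IQR = 18.40 − 16.80 = 1.60.
Upper fence = Q3 + 1.5·IQR = 29.60 + 16.80 = 46.40.
48.0 > 46.40 → outlier.
All remaining values lie within [1.60, 46.40].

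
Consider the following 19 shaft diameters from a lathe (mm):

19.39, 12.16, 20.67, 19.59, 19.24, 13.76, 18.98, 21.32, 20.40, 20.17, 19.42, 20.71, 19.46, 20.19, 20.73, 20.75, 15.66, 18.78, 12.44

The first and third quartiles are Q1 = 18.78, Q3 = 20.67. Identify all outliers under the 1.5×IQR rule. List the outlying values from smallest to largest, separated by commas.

12.16, 12.44, 13.76, 15.66

IQR = Q3 − Q1 = 20.67 − 18.78 = 1.89.
Lower fence = Q1 − 1.5·IQR = 18.78 − 2.835 = 15.945.
Upper fence = Q3 + 1.5·IQR = 20.67 + 2.835 = 23.505.
12.16 < 15.945 → outlier.
12.44 < 15.945 → outlier.
13.76 < 15.945 → outlier.
15.66 < 15.945 → outlier.
All remaining values lie within [15.945, 23.505].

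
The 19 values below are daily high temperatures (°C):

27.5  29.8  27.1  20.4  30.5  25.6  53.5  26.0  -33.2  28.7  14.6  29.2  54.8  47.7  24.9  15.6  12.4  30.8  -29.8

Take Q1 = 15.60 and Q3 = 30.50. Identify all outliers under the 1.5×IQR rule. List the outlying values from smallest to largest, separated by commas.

-33.2, -29.8, 53.5, 54.8

IQR = Q3 − Q1 = 30.50 − 15.60 = 14.90.
Lower fence = Q1 − 1.5·IQR = 15.60 − 22.35 = -6.75.
Upper fence = Q3 + 1.5·IQR = 30.50 + 22.35 = 52.85.
-33.2 < -6.75 → outlier.
-29.8 < -6.75 → outlier.
53.5 > 52.85 → outlier.
54.8 > 52.85 → outlier.
All remaining values lie within [-6.75, 52.85].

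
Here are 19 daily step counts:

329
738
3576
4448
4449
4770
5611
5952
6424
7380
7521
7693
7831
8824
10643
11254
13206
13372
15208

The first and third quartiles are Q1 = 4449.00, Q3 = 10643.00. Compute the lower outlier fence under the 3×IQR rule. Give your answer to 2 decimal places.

-14133.00

IQR = Q3 − Q1 = 10643.00 − 4449.00 = 6194.00.
Lower fence = Q1 − 3·IQR = 4449.00 − 18582.00 = -14133.00.
Upper fence = Q3 + 3·IQR = 10643.00 + 18582.00 = 29225.00.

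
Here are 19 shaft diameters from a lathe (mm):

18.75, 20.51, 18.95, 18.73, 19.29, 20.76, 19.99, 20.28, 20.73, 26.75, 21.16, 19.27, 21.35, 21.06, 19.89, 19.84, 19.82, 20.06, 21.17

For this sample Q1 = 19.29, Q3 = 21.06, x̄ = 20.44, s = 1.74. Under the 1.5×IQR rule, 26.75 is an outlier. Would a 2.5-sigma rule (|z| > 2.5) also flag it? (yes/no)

yes

z = (26.75 − 20.44) / 1.74 = 3.63.
|z| = 3.63 > 2.5.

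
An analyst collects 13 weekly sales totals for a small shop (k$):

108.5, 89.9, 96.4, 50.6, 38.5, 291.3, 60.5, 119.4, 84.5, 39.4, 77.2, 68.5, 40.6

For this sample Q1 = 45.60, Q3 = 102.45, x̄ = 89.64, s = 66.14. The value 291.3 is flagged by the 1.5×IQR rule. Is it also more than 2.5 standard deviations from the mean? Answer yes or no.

z = (291.3 − 89.64) / 66.14 = 3.05.
|z| = 3.05 > 2.5.

yes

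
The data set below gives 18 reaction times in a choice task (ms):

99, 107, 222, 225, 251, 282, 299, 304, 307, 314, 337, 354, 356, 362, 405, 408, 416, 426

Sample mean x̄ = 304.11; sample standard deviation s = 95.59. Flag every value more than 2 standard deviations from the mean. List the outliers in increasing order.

Cutoffs at x̄ ± 2s: 304.11 ± 2·95.59 = [112.93, 495.29].
99: z = -2.15, |z| > 2 → outlier.
107: z = -2.06, |z| > 2 → outlier.
Every other value lies within [112.93, 495.29].

99, 107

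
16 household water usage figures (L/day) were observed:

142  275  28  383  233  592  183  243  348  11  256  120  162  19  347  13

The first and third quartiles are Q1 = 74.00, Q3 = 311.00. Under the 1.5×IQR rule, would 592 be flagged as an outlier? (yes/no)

IQR = Q3 − Q1 = 311.00 − 74.00 = 237.00.
Lower fence = Q1 − 1.5·IQR = 74.00 − 355.50 = -281.50.
Upper fence = Q3 + 1.5·IQR = 311.00 + 355.50 = 666.50.
592 lies within [-281.50, 666.50].

no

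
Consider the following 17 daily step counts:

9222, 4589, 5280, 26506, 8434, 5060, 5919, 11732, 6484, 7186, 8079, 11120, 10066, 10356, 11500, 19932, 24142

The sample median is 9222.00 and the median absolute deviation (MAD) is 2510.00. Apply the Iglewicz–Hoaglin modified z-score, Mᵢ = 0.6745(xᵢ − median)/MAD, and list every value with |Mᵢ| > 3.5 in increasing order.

24142, 26506

|Mᵢ| > 3.5 ⇔ |xᵢ − 9222.00| > 3.5·2510.00/0.6745 = 13024.46.
So outliers lie outside [-3802.46, 22246.46].
24142: M = 4.01 → outlier.
26506: M = 4.64 → outlier.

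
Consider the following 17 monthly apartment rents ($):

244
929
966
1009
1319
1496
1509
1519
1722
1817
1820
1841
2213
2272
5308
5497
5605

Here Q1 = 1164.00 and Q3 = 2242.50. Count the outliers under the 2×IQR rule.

IQR = 1078.50; fences at 1164.00 − 2157.00 = -993.00 and 2242.50 + 2157.00 = 4399.50.
Outside the cutoffs: 5308, 5497, 5605.

3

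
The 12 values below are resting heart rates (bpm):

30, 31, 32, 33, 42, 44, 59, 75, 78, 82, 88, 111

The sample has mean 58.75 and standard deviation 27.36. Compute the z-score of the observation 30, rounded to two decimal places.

z = (30 − 58.75) / 27.36 = -1.05.

-1.05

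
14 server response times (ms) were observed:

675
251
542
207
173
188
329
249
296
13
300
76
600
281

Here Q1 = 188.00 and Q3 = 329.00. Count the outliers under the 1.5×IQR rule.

3

IQR = 141.00; fences at 188.00 − 211.50 = -23.50 and 329.00 + 211.50 = 540.50.
Outside the cutoffs: 542, 600, 675.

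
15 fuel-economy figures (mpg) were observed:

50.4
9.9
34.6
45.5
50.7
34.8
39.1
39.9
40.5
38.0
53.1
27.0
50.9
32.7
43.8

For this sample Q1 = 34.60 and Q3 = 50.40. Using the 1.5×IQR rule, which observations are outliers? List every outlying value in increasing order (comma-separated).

IQR = Q3 − Q1 = 50.40 − 34.60 = 15.80.
Lower fence = Q1 − 1.5·IQR = 34.60 − 23.70 = 10.90.
Upper fence = Q3 + 1.5·IQR = 50.40 + 23.70 = 74.10.
9.9 < 10.90 → outlier.
All remaining values lie within [10.90, 74.10].

9.9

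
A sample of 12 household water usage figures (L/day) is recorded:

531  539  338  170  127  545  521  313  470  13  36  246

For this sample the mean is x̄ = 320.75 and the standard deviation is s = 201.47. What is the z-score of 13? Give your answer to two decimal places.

-1.53

z = (13 − 320.75) / 201.47 = -1.53.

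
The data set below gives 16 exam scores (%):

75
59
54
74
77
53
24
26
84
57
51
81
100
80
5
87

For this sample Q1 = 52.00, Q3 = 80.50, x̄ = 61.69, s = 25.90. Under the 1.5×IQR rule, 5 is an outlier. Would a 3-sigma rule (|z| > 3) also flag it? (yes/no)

z = (5 − 61.69) / 25.90 = -2.19.
|z| = 2.19 ≤ 3.

no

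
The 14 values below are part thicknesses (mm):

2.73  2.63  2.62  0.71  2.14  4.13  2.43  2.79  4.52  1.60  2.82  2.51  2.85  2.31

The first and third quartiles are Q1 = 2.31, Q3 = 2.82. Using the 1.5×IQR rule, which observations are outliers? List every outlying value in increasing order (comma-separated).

0.71, 4.13, 4.52

IQR = Q3 − Q1 = 2.82 − 2.31 = 0.51.
Lower fence = Q1 − 1.5·IQR = 2.31 − 0.765 = 1.545.
Upper fence = Q3 + 1.5·IQR = 2.82 + 0.765 = 3.585.
0.71 < 1.545 → outlier.
4.13 > 3.585 → outlier.
4.52 > 3.585 → outlier.
All remaining values lie within [1.545, 3.585].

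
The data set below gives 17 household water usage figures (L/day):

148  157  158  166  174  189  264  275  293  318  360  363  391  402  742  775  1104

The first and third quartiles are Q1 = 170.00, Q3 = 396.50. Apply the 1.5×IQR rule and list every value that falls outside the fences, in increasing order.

742, 775, 1104

IQR = Q3 − Q1 = 396.50 − 170.00 = 226.50.
Lower fence = Q1 − 1.5·IQR = 170.00 − 339.75 = -169.75.
Upper fence = Q3 + 1.5·IQR = 396.50 + 339.75 = 736.25.
742 > 736.25 → outlier.
775 > 736.25 → outlier.
1104 > 736.25 → outlier.
All remaining values lie within [-169.75, 736.25].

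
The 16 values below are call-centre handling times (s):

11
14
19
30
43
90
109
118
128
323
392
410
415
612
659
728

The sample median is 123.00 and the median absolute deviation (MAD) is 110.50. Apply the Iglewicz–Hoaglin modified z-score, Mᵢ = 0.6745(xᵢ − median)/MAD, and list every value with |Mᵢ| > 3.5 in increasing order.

|Mᵢ| > 3.5 ⇔ |xᵢ − 123.00| > 3.5·110.50/0.6745 = 573.39.
So outliers lie outside [-450.39, 696.39].
728: M = 3.69 → outlier.

728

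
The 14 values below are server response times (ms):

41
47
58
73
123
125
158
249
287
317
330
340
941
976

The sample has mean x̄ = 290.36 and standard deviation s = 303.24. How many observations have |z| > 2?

Cutoffs: x̄ ± 2s = [-316.12, 896.84].
Outside the cutoffs: 941, 976.

2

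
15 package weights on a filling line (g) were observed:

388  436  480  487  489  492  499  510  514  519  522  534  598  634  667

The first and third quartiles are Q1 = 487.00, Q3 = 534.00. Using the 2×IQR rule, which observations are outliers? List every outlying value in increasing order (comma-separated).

388, 634, 667

IQR = Q3 − Q1 = 534.00 − 487.00 = 47.00.
Lower fence = Q1 − 2·IQR = 487.00 − 94.00 = 393.00.
Upper fence = Q3 + 2·IQR = 534.00 + 94.00 = 628.00.
388 < 393.00 → outlier.
634 > 628.00 → outlier.
667 > 628.00 → outlier.
All remaining values lie within [393.00, 628.00].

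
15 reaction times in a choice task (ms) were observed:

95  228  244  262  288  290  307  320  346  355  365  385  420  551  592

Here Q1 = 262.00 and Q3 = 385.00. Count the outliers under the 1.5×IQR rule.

1

IQR = 123.00; fences at 262.00 − 184.50 = 77.50 and 385.00 + 184.50 = 569.50.
Outside the cutoffs: 592.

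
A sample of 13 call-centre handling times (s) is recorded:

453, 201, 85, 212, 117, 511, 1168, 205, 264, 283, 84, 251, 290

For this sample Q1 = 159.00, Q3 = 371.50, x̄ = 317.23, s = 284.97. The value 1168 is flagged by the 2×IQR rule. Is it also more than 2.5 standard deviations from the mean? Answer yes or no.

yes

z = (1168 − 317.23) / 284.97 = 2.99.
|z| = 2.99 > 2.5.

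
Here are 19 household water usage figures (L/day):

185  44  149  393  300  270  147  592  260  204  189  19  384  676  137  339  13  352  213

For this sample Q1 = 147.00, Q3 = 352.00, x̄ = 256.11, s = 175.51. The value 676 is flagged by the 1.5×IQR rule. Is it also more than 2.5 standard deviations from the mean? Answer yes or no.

z = (676 − 256.11) / 175.51 = 2.39.
|z| = 2.39 ≤ 2.5.

no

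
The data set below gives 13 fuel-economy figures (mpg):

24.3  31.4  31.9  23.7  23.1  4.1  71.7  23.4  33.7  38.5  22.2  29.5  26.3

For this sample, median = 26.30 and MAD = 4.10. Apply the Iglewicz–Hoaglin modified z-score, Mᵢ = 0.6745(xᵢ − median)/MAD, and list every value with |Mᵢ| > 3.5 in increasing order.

4.1, 71.7

|Mᵢ| > 3.5 ⇔ |xᵢ − 26.30| > 3.5·4.10/0.6745 = 21.28.
So outliers lie outside [5.02, 47.58].
4.1: M = -3.65 → outlier.
71.7: M = 7.47 → outlier.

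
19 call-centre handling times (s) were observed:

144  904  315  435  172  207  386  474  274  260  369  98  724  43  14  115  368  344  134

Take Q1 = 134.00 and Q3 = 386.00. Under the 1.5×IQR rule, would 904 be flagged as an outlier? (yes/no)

yes

IQR = Q3 − Q1 = 386.00 − 134.00 = 252.00.
Lower fence = Q1 − 1.5·IQR = 134.00 − 378.00 = -244.00.
Upper fence = Q3 + 1.5·IQR = 386.00 + 378.00 = 764.00.
904 lies above the upper fence.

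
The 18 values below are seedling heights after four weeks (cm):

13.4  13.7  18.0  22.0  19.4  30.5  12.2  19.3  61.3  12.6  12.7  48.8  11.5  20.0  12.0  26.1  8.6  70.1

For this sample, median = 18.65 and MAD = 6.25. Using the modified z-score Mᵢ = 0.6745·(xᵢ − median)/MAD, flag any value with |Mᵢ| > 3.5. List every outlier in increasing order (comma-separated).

61.3, 70.1

|Mᵢ| > 3.5 ⇔ |xᵢ − 18.65| > 3.5·6.25/0.6745 = 32.43.
So outliers lie outside [-13.78, 51.08].
61.3: M = 4.60 → outlier.
70.1: M = 5.55 → outlier.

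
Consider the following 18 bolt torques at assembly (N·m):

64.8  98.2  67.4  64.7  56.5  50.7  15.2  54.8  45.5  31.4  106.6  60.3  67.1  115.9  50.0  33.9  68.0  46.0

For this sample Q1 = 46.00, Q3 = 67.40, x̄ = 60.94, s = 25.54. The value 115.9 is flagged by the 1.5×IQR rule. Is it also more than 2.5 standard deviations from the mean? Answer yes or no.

no

z = (115.9 − 60.94) / 25.54 = 2.15.
|z| = 2.15 ≤ 2.5.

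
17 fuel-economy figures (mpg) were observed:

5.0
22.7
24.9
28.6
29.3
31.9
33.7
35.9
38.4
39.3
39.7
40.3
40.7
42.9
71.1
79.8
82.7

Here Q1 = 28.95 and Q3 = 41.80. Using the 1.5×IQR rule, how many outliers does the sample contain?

IQR = 12.85; fences at 28.95 − 19.275 = 9.675 and 41.80 + 19.275 = 61.075.
Outside the cutoffs: 5.0, 71.1, 79.8, 82.7.

4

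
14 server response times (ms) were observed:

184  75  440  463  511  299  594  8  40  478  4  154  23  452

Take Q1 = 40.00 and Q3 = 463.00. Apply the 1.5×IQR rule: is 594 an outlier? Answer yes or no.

IQR = Q3 − Q1 = 463.00 − 40.00 = 423.00.
Lower fence = Q1 − 1.5·IQR = 40.00 − 634.50 = -594.50.
Upper fence = Q3 + 1.5·IQR = 463.00 + 634.50 = 1097.50.
594 lies within [-594.50, 1097.50].

no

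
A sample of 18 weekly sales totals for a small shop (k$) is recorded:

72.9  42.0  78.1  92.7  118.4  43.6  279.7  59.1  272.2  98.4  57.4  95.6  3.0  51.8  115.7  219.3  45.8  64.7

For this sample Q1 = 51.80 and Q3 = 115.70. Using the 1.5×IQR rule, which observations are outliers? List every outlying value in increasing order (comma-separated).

IQR = Q3 − Q1 = 115.70 − 51.80 = 63.90.
Lower fence = Q1 − 1.5·IQR = 51.80 − 95.85 = -44.05.
Upper fence = Q3 + 1.5·IQR = 115.70 + 95.85 = 211.55.
219.3 > 211.55 → outlier.
272.2 > 211.55 → outlier.
279.7 > 211.55 → outlier.
All remaining values lie within [-44.05, 211.55].

219.3, 272.2, 279.7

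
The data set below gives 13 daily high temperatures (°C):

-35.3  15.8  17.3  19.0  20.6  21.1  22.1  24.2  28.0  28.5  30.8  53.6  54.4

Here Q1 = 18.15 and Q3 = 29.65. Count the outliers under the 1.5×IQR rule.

3

IQR = 11.50; fences at 18.15 − 17.25 = 0.90 and 29.65 + 17.25 = 46.90.
Outside the cutoffs: -35.3, 53.6, 54.4.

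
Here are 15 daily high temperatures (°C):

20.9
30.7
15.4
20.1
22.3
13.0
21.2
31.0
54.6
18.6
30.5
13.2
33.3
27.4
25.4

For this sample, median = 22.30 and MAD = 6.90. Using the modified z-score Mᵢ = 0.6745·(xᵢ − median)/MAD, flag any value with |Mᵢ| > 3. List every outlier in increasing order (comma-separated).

54.6

|Mᵢ| > 3 ⇔ |xᵢ − 22.30| > 3·6.90/0.6745 = 30.69.
So outliers lie outside [-8.39, 52.99].
54.6: M = 3.16 → outlier.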